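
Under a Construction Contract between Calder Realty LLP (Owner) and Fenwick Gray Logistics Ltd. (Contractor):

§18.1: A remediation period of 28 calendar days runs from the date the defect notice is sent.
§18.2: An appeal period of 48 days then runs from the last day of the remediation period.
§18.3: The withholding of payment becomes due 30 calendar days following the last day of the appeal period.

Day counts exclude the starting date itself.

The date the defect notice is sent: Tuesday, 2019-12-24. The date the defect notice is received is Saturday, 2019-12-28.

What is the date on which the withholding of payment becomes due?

The last day of the remediation period: 2019-12-24 + 28 days = 2020-01-21.
Adding 48 calendar days to 2020-01-21 gives 2020-03-09, which is the last day of the appeal period.
The date on which the withholding of payment becomes due: 2020-03-09 + 30 days = 2020-04-08.

2020-04-08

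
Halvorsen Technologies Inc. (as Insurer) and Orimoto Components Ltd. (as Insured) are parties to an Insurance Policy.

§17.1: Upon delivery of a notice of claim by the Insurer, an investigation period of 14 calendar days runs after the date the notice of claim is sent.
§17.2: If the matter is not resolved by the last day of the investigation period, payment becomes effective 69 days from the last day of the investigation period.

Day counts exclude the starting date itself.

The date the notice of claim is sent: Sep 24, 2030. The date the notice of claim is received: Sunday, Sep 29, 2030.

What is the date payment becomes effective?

Dec 16, 2030

The last day of the investigation period: 14 calendar days after Sep 24, 2030 is Oct 8, 2030.
Adding 69 calendar days to Oct 8, 2030 gives Dec 16, 2030, which is the date payment becomes effective.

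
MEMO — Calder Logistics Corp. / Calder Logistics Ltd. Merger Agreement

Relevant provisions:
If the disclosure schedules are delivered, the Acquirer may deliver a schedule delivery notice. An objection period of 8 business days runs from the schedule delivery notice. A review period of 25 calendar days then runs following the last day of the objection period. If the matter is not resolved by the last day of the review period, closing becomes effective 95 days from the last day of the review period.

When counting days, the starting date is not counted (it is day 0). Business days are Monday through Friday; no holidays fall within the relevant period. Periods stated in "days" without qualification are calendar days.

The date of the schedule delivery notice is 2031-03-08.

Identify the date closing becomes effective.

The last day of the objection period: counting 8 business days from Saturday, 2031-03-08 (Mar 10, Mar 11, Mar 12, Mar 13, Mar 14, Mar 17, Mar 18, Mar 19, skipping weekends) reaches Wednesday, 2031-03-19.
The last day of the review period: 2031-03-19 + 25 days = 2031-04-13.
The date closing becomes effective: 95 calendar days after 2031-04-13 is 2031-07-17.

2031-07-17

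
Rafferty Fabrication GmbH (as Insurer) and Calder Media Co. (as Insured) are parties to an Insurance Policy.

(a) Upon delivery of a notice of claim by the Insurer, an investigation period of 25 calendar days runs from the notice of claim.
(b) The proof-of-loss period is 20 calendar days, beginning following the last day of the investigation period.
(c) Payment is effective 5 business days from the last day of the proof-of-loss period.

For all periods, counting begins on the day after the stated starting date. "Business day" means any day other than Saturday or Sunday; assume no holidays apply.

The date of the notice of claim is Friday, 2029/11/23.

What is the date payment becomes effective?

The last day of the investigation period: 25 calendar days after 2029/11/23 is 2029/12/18.
Adding 20 calendar days to 2029/12/18 gives 2030/01/07, which is the last day of the proof-of-loss period.
From Monday, 2030/01/07, 5 business days (Jan 8, Jan 9, Jan 10, Jan 11, Jan 14, skipping weekends) brings us to Monday, 2030/01/14, which is the date payment becomes effective.

2030/01/14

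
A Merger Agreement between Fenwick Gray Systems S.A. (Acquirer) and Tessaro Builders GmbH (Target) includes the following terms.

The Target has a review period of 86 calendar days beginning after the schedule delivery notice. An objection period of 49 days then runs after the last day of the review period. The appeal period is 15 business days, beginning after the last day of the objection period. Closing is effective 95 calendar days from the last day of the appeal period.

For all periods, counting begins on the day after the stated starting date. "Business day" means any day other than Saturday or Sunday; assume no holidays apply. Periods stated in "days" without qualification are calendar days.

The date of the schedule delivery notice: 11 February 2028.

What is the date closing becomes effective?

The last day of the review period: 11 February 2028 + 86 days = 7 May 2028.
The last day of the objection period: 49 calendar days after 7 May 2028 is 25 June 2028.
From Sunday, 25 June 2028, 15 business days (Jun 26, Jun 27, Jun 28, Jun 29, …, Jul 12, Jul 13, Jul 14, skipping weekends) brings us to Friday, 14 July 2028, which is the last day of the appeal period.
The date closing becomes effective: 95 calendar days after 14 July 2028 is 17 October 2028.

17 October 2028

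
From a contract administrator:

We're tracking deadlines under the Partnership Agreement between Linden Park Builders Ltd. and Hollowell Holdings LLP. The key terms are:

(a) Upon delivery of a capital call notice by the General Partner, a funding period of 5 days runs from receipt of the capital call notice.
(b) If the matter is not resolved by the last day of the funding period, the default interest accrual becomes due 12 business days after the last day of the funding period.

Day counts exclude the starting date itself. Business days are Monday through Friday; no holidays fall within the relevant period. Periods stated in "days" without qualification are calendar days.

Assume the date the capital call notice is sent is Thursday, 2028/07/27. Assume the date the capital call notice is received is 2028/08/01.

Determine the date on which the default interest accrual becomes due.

2028/08/22

The last day of the funding period: 5 calendar days after 2028/08/01 is 2028/08/06.
The date on which the default interest accrual becomes due: 12 business days after Sunday, 2028/08/06, skipping weekends — Aug 7, Aug 8, Aug 9, Aug 10, …, Aug 18, Aug 21, Aug 22 — lands on Tuesday, 2028/08/22.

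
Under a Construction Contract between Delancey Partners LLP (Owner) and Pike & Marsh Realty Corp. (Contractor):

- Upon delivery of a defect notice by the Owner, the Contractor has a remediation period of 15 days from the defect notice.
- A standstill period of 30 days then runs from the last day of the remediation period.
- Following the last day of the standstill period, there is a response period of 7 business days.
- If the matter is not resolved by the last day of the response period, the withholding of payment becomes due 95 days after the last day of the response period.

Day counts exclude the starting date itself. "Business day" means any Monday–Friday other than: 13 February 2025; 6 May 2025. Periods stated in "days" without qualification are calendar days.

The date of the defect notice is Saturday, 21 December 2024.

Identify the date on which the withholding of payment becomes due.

The last day of the remediation period: 21 December 2024 + 15 days = 5 January 2025.
The last day of the standstill period: 30 calendar days after 5 January 2025 is 4 February 2025.
The last day of the response period: counting 7 business days from Tuesday, 4 February 2025 (Feb 5, Feb 6, Feb 7, Feb 10, Feb 11, Feb 12, Feb 14, skipping weekends and the listed holiday on Feb 13) reaches Friday, 14 February 2025.
The date on which the withholding of payment becomes due: 14 February 2025 + 95 days = 20 May 2025.

20 May 2025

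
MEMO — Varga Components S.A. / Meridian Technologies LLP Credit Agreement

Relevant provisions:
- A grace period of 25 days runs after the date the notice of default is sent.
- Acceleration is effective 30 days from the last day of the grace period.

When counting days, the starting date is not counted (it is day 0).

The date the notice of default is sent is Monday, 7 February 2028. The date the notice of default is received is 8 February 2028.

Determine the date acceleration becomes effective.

The last day of the grace period: 25 calendar days after 7 February 2028 is 3 March 2028.
The date acceleration becomes effective: 30 calendar days after 3 March 2028 is 2 April 2028.

2 April 2028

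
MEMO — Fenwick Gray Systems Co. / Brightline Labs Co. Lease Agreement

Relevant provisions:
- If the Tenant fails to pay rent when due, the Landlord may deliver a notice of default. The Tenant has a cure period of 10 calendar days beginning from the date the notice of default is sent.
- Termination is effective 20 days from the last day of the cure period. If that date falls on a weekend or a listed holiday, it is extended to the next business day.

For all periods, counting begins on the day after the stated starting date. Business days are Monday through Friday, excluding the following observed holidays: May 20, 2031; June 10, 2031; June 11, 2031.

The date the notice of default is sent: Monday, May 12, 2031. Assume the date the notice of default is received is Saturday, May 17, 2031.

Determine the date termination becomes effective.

June 12, 2031

Adding 10 calendar days to May 12, 2031 gives May 22, 2031, which is the last day of the cure period.
The date termination becomes effective: 20 calendar days after May 22, 2031 is June 11, 2031. That falls on Wednesday, a listed holiday, so it rolls to the next business day, Thursday, June 12, 2031.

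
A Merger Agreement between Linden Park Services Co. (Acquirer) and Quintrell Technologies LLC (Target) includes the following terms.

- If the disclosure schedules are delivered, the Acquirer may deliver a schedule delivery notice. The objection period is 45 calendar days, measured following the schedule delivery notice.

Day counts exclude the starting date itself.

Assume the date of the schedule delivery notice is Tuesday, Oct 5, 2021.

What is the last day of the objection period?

Nov 19, 2021

The last day of the objection period: Oct 5, 2021 + 45 days = Nov 19, 2021.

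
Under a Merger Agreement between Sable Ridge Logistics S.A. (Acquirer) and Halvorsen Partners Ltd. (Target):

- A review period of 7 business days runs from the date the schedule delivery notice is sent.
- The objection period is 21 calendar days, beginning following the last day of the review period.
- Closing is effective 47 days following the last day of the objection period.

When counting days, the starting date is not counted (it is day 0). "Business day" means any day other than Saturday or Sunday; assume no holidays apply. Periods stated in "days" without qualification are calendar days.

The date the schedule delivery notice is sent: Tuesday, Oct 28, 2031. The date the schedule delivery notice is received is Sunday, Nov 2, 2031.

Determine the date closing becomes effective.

Jan 13, 2032

The last day of the review period: counting 7 business days from Tuesday, Oct 28, 2031 (Oct 29, Oct 30, Oct 31, Nov 3, Nov 4, Nov 5, Nov 6, skipping weekends) reaches Thursday, Nov 6, 2031.
The last day of the objection period: Nov 6, 2031 + 21 days = Nov 27, 2031.
Adding 47 calendar days to Nov 27, 2031 gives Jan 13, 2032, which is the date closing becomes effective.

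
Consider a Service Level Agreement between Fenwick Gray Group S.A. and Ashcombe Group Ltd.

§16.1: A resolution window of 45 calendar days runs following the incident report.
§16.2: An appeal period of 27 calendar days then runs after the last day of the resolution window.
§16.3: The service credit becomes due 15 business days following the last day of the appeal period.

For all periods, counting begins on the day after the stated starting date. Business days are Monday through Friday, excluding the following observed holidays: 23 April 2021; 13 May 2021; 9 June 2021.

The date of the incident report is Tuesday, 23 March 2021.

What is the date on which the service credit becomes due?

25 June 2021

The last day of the resolution window: 23 March 2021 + 45 days = 7 May 2021.
The last day of the appeal period: 7 May 2021 + 27 days = 3 June 2021.
The date on which the service credit becomes due: 15 business days after Thursday, 3 June 2021, skipping weekends and the listed holiday on Jun 9 — Jun 4, Jun 7, Jun 8, Jun 10, …, Jun 23, Jun 24, Jun 25 — lands on Friday, 25 June 2021.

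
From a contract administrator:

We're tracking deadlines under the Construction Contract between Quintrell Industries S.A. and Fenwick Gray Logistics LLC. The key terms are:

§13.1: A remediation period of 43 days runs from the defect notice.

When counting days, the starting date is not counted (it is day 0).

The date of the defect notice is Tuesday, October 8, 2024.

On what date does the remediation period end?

November 20, 2024

The last day of the remediation period: October 8, 2024 + 43 days = November 20, 2024.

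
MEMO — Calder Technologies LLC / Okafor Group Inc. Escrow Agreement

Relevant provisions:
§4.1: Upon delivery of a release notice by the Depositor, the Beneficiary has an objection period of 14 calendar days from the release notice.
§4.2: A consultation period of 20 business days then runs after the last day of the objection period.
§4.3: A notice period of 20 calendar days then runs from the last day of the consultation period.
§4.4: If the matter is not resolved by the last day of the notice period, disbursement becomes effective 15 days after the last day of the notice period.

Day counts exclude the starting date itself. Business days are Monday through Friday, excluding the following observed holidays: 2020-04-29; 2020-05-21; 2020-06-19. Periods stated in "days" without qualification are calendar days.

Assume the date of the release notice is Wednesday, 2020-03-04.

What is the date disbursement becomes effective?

The last day of the objection period: 14 calendar days after 2020-03-04 is 2020-03-18.
From Wednesday, 2020-03-18, 20 business days (Mar 19, Mar 20, Mar 23, Mar 24, …, Apr 13, Apr 14, Apr 15, skipping weekends) brings us to Wednesday, 2020-04-15, which is the last day of the consultation period.
The last day of the notice period: 2020-04-15 + 20 days = 2020-05-05.
The date disbursement becomes effective: 15 calendar days after 2020-05-05 is 2020-05-20.

2020-05-20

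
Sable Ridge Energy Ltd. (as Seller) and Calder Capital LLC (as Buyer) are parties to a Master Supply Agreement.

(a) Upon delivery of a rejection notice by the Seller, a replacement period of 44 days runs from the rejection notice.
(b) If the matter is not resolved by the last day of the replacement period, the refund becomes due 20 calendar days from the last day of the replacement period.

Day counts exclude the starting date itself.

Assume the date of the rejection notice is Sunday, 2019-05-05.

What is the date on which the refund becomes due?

2019-07-08

The last day of the replacement period: 44 calendar days after 2019-05-05 is 2019-06-18.
Adding 20 calendar days to 2019-06-18 gives 2019-07-08, which is the date on which the refund becomes due.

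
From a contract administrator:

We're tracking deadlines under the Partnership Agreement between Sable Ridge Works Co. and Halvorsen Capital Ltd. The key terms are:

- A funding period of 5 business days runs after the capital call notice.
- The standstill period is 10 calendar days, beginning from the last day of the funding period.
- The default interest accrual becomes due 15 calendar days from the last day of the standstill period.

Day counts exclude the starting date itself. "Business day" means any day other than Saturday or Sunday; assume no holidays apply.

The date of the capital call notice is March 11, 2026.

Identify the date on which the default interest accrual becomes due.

The last day of the funding period: 5 business days after Wednesday, March 11, 2026, skipping weekends — Mar 12, Mar 13, Mar 16, Mar 17, Mar 18 — lands on Wednesday, March 18, 2026.
Adding 10 calendar days to March 18, 2026 gives March 28, 2026, which is the last day of the standstill period.
Adding 15 calendar days to March 28, 2026 gives April 12, 2026, which is the date on which the default interest accrual becomes due.

April 12, 2026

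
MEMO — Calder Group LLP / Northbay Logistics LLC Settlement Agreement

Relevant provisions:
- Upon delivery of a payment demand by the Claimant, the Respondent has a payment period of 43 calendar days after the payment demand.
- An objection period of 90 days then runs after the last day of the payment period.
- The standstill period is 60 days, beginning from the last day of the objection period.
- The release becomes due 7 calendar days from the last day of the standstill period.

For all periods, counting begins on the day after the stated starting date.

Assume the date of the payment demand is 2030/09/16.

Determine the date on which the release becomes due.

2031/04/04

The last day of the payment period: 2030/09/16 + 43 days = 2030/10/29.
The last day of the objection period: 2030/10/29 + 90 days = 2031/01/27.
The last day of the standstill period: 60 calendar days after 2031/01/27 is 2031/03/28.
Adding 7 calendar days to 2031/03/28 gives 2031/04/04, which is the date on which the release becomes due.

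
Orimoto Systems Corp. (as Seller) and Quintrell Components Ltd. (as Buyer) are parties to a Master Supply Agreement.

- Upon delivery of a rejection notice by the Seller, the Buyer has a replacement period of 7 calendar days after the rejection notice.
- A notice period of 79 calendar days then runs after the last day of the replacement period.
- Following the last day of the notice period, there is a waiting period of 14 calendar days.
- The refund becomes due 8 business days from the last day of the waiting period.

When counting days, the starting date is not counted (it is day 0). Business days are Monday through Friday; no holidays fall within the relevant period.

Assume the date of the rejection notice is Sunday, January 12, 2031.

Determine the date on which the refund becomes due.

The last day of the replacement period: January 12, 2031 + 7 days = January 19, 2031.
The last day of the notice period: January 19, 2031 + 79 days = April 8, 2031.
The last day of the waiting period: 14 calendar days after April 8, 2031 is April 22, 2031.
The date on which the refund becomes due: counting 8 business days from Tuesday, April 22, 2031 (Apr 23, Apr 24, Apr 25, Apr 28, Apr 29, Apr 30, May 1, May 2, skipping weekends) reaches Friday, May 2, 2031.

May 2, 2031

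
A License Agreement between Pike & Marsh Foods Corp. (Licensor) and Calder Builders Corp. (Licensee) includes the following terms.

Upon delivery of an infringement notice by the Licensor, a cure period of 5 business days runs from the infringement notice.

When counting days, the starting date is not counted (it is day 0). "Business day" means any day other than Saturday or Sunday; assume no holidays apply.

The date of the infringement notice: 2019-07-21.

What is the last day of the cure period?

The last day of the cure period: 5 business days after Sunday, 2019-07-21, skipping weekends — Jul 22, Jul 23, Jul 24, Jul 25, Jul 26 — lands on Friday, 2019-07-26.

2019-07-26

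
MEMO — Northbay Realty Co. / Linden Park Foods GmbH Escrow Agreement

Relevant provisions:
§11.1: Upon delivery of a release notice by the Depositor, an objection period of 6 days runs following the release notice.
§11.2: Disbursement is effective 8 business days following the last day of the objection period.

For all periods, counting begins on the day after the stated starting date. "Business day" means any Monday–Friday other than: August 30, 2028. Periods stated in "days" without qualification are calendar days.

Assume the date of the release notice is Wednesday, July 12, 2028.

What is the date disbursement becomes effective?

July 28, 2028

The last day of the objection period: 6 calendar days after July 12, 2028 is July 18, 2028.
The date disbursement becomes effective: 8 business days after Tuesday, July 18, 2028, skipping weekends — Jul 19, Jul 20, Jul 21, Jul 24, Jul 25, Jul 26, Jul 27, Jul 28 — lands on Friday, July 28, 2028.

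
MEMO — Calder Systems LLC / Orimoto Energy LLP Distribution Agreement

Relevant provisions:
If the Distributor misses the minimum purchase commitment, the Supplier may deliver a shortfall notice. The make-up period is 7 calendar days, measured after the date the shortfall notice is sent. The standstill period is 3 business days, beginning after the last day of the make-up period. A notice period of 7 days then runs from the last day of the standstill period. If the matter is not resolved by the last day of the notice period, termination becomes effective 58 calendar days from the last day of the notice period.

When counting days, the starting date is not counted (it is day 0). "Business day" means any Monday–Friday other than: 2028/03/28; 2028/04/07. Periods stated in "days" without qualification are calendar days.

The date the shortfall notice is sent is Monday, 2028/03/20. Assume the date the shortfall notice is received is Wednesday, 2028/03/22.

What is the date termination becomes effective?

The last day of the make-up period: 2028/03/20 + 7 days = 2028/03/27.
From Monday, 2028/03/27, 3 business days (Mar 29, Mar 30, Mar 31, skipping weekends and the listed holiday on Mar 28) brings us to Friday, 2028/03/31, which is the last day of the standstill period.
Adding 7 calendar days to 2028/03/31 gives 2028/04/07, which is the last day of the notice period.
The date termination becomes effective: 2028/04/07 + 58 days = 2028/06/04.

2028/06/04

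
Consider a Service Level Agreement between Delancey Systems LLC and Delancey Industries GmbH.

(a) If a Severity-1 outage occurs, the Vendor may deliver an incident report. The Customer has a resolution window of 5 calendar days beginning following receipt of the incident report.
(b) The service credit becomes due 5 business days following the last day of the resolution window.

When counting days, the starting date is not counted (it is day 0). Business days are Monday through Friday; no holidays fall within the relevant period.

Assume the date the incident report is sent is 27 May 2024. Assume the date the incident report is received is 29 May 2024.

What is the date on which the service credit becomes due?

Adding 5 calendar days to 29 May 2024 gives 3 June 2024, which is the last day of the resolution window.
The date on which the service credit becomes due: 5 business days after Monday, 3 June 2024, skipping weekends — Jun 4, Jun 5, Jun 6, Jun 7, Jun 10 — lands on Monday, 10 June 2024.

10 June 2024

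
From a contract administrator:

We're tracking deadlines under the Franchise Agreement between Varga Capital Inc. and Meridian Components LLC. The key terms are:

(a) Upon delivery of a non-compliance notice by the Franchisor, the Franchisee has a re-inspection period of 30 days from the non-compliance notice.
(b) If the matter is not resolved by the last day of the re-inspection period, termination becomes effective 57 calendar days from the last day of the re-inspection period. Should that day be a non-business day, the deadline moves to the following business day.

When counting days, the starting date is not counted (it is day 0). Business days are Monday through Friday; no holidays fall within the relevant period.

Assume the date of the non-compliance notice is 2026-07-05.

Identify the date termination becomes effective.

2026-09-30

The last day of the re-inspection period: 2026-07-05 + 30 days = 2026-08-04.
Adding 57 calendar days to 2026-08-04 gives 2026-09-30, which is the date termination becomes effective. 2026-09-30 is a Wednesday, so no roll-forward applies.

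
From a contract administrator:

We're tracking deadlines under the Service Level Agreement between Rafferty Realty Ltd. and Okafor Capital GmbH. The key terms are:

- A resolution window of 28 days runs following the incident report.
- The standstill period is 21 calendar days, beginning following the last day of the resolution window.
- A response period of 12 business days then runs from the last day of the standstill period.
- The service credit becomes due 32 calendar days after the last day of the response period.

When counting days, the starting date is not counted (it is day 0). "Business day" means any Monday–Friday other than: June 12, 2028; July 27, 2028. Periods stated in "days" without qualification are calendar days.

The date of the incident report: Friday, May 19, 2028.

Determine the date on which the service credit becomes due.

Adding 28 calendar days to May 19, 2028 gives June 16, 2028, which is the last day of the resolution window.
Adding 21 calendar days to June 16, 2028 gives July 7, 2028, which is the last day of the standstill period.
The last day of the response period: 12 business days after Friday, July 7, 2028, skipping weekends — Jul 10, Jul 11, Jul 12, Jul 13, …, Jul 21, Jul 24, Jul 25 — lands on Tuesday, July 25, 2028.
The date on which the service credit becomes due: 32 calendar days after July 25, 2028 is August 26, 2028.

August 26, 2028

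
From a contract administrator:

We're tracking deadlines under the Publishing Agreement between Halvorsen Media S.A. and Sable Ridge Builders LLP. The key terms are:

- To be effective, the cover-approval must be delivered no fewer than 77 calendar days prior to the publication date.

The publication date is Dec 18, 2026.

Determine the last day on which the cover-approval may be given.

Oct 2, 2026

Counting back 77 calendar days from Dec 18, 2026 gives Oct 2, 2026.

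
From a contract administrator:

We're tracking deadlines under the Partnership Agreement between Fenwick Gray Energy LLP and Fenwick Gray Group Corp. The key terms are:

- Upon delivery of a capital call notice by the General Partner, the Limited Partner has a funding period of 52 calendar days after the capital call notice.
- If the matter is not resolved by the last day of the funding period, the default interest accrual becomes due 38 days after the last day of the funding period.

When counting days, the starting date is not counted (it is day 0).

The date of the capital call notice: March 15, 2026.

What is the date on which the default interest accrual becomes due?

The last day of the funding period: March 15, 2026 + 52 days = May 6, 2026.
Adding 38 calendar days to May 6, 2026 gives June 13, 2026, which is the date on which the default interest accrual becomes due.

June 13, 2026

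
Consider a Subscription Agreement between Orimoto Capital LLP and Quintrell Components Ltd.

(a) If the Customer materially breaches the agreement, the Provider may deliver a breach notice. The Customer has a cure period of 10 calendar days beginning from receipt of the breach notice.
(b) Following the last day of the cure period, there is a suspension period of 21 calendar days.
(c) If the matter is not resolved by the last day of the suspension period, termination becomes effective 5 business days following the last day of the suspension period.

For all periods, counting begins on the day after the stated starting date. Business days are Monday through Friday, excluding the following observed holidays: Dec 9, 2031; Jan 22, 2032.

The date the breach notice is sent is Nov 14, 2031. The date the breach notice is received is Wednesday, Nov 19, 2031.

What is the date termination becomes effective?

Dec 26, 2031

The last day of the cure period: 10 calendar days after Nov 19, 2031 is Nov 29, 2031.
The last day of the suspension period: Nov 29, 2031 + 21 days = Dec 20, 2031.
The date termination becomes effective: 5 business days after Saturday, Dec 20, 2031, skipping weekends — Dec 22, Dec 23, Dec 24, Dec 25, Dec 26 — lands on Friday, Dec 26, 2031.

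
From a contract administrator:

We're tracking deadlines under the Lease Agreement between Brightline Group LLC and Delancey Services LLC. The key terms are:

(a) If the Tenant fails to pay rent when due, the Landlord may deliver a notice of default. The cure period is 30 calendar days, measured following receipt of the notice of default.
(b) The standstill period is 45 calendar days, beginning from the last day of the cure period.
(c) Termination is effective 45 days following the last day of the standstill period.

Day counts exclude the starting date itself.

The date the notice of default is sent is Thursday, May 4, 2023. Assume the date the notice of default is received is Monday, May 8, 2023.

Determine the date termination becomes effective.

The last day of the cure period: May 8, 2023 + 30 days = June 7, 2023.
The last day of the standstill period: June 7, 2023 + 45 days = July 22, 2023.
Adding 45 calendar days to July 22, 2023 gives September 5, 2023, which is the date termination becomes effective.

September 5, 2023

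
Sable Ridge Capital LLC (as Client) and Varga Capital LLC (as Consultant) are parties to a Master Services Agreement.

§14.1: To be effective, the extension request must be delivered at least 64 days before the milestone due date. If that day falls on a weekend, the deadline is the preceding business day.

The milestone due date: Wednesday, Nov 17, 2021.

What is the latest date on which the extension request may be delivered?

Nov 17, 2021 minus 64 days is Sep 14, 2021. That is a Tuesday, so no adjustment is needed.

Sep 14, 2021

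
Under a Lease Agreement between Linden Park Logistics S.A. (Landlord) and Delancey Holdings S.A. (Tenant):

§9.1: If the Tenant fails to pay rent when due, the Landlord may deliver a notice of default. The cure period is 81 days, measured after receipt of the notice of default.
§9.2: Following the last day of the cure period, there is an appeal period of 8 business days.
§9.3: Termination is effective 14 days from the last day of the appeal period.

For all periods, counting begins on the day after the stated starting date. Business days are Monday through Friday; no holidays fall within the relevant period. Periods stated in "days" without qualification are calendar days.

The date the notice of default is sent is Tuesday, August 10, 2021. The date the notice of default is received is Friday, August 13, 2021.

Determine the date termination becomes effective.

The last day of the cure period: August 13, 2021 + 81 days = November 2, 2021.
The last day of the appeal period: counting 8 business days from Tuesday, November 2, 2021 (Nov 3, Nov 4, Nov 5, Nov 8, Nov 9, Nov 10, Nov 11, Nov 12, skipping weekends) reaches Friday, November 12, 2021.
Adding 14 calendar days to November 12, 2021 gives November 26, 2021, which is the date termination becomes effective.

November 26, 2021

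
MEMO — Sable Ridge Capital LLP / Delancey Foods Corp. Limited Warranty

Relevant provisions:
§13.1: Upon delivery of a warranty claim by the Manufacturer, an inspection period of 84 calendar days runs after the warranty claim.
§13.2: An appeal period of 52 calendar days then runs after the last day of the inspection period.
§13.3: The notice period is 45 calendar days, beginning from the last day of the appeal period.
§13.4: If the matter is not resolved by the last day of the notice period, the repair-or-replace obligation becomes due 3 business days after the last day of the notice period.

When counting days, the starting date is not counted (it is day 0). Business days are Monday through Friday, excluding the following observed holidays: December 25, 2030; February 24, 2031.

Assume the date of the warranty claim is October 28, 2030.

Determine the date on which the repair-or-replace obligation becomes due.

April 30, 2031

The last day of the inspection period: 84 calendar days after October 28, 2030 is January 20, 2031.
The last day of the appeal period: January 20, 2031 + 52 days = March 13, 2031.
The last day of the notice period: 45 calendar days after March 13, 2031 is April 27, 2031.
From Sunday, April 27, 2031, 3 business days (Apr 28, Apr 29, Apr 30, skipping weekends) brings us to Wednesday, April 30, 2031, which is the date on which the repair-or-replace obligation becomes due.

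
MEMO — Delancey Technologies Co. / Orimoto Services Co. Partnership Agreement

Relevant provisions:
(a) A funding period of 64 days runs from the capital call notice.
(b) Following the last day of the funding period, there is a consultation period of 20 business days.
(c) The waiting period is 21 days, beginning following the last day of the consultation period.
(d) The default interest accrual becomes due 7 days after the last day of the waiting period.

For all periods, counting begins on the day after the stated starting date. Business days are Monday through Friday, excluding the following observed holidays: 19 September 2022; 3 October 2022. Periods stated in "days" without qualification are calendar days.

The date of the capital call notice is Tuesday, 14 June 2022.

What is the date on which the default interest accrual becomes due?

Adding 64 calendar days to 14 June 2022 gives 17 August 2022, which is the last day of the funding period.
The last day of the consultation period: counting 20 business days from Wednesday, 17 August 2022 (Aug 18, Aug 19, Aug 22, Aug 23, …, Sep 12, Sep 13, Sep 14, skipping weekends) reaches Wednesday, 14 September 2022.
The last day of the waiting period: 21 calendar days after 14 September 2022 is 5 October 2022.
Adding 7 calendar days to 5 October 2022 gives 12 October 2022, which is the date on which the default interest accrual becomes due.

12 October 2022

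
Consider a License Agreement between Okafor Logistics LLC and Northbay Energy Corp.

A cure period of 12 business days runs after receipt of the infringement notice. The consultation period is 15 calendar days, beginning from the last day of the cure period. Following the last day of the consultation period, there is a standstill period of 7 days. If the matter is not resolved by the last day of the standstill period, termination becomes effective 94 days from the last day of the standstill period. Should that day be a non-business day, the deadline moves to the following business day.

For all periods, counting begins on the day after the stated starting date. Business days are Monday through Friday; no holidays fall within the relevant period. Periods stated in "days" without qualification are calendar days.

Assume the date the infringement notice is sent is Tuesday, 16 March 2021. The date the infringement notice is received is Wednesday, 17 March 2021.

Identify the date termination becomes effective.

27 July 2021

The last day of the cure period: counting 12 business days from Wednesday, 17 March 2021 (Mar 18, Mar 19, Mar 22, Mar 23, …, Mar 31, Apr 1, Apr 2, skipping weekends) reaches Friday, 2 April 2021.
Adding 15 calendar days to 2 April 2021 gives 17 April 2021, which is the last day of the consultation period.
The last day of the standstill period: 7 calendar days after 17 April 2021 is 24 April 2021.
Adding 94 calendar days to 24 April 2021 gives 27 July 2021, which is the date termination becomes effective. 27 July 2021 is a Tuesday, so no roll-forward applies.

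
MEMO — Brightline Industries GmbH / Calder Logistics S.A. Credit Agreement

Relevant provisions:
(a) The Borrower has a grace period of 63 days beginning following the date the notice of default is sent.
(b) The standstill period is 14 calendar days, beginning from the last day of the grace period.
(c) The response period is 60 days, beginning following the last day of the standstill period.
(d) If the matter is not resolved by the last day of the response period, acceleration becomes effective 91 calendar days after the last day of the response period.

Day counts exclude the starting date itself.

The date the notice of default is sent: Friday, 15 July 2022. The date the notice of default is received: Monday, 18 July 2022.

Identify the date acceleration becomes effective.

The last day of the grace period: 63 calendar days after 15 July 2022 is 16 September 2022.
The last day of the standstill period: 16 September 2022 + 14 days = 30 September 2022.
The last day of the response period: 60 calendar days after 30 September 2022 is 29 November 2022.
Adding 91 calendar days to 29 November 2022 gives 28 February 2023, which is the date acceleration becomes effective.

28 February 2023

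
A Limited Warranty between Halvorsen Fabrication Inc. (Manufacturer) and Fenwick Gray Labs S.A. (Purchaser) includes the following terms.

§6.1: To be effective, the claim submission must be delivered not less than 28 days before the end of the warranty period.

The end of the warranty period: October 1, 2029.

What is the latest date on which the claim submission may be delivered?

September 3, 2029

Counting back 28 calendar days from October 1, 2029 gives September 3, 2029.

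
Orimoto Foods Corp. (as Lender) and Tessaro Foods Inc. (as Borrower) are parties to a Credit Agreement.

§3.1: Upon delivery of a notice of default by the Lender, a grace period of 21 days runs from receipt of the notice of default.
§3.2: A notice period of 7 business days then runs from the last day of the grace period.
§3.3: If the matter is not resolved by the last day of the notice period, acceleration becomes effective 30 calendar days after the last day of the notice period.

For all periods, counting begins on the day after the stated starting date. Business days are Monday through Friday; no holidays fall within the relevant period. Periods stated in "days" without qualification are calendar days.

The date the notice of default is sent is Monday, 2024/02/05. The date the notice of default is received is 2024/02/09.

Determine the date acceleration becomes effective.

2024/04/11

Adding 21 calendar days to 2024/02/09 gives 2024/03/01, which is the last day of the grace period.
From Friday, 2024/03/01, 7 business days (Mar 4, Mar 5, Mar 6, Mar 7, Mar 8, Mar 11, Mar 12, skipping weekends) brings us to Tuesday, 2024/03/12, which is the last day of the notice period.
The date acceleration becomes effective: 30 calendar days after 2024/03/12 is 2024/04/11.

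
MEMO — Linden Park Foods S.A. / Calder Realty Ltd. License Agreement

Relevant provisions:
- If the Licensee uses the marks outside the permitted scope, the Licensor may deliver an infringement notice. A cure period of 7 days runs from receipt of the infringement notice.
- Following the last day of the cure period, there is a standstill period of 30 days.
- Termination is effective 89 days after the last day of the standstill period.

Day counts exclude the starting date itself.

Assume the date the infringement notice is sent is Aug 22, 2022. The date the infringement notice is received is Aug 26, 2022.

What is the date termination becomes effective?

Dec 30, 2022

Adding 7 calendar days to Aug 26, 2022 gives Sep 2, 2022, which is the last day of the cure period.
The last day of the standstill period: 30 calendar days after Sep 2, 2022 is Oct 2, 2022.
The date termination becomes effective: 89 calendar days after Oct 2, 2022 is Dec 30, 2022.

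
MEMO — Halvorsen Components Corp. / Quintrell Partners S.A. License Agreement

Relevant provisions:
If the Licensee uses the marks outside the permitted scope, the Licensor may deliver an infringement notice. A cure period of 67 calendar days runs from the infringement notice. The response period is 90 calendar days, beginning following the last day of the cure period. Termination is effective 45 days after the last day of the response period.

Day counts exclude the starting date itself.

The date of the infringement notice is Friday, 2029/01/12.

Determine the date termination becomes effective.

2029/08/02

Adding 67 calendar days to 2029/01/12 gives 2029/03/20, which is the last day of the cure period.
The last day of the response period: 90 calendar days after 2029/03/20 is 2029/06/18.
The date termination becomes effective: 2029/06/18 + 45 days = 2029/08/02.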